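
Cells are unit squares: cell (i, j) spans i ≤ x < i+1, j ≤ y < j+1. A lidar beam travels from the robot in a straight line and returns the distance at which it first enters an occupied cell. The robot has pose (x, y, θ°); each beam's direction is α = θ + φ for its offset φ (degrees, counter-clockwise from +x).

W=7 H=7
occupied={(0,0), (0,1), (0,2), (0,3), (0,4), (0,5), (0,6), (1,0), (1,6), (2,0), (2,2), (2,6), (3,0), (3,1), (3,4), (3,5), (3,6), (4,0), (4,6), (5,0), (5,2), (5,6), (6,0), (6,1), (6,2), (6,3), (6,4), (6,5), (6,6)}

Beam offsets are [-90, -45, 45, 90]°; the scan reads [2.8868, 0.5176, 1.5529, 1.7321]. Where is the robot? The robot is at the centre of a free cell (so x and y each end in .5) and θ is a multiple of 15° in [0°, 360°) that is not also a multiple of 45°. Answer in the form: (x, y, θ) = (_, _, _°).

The pose lattice has 20·16 = 320 candidates. Test each by forward raycasting.
  (3.5, 3.5, 285°): beam 1 = 2.5882 ≠ 2.8868 ✗
  (4.5, 1.5, 330°): beam 1 = 0.5774 ≠ 2.8868 ✗
  (4.5, 5.5, 60°): beam 1 = 1.7321 ≠ 2.8868 ✗
  (1.5, 4.5, 195°): beam 1 = 1.5529 ≠ 2.8868 ✗
  (5.5, 1.5, 255°): beam 1 = 1.5529 ≠ 2.8868 ✗
  …
  (2.5, 4.5, 30°): r_1=2.8868, r_2=0.5176, r_3=1.5529, r_4=1.7321 — all match ✓
Only this pose fits every beam.

(x, y, θ) = (2.5, 4.5, 30°)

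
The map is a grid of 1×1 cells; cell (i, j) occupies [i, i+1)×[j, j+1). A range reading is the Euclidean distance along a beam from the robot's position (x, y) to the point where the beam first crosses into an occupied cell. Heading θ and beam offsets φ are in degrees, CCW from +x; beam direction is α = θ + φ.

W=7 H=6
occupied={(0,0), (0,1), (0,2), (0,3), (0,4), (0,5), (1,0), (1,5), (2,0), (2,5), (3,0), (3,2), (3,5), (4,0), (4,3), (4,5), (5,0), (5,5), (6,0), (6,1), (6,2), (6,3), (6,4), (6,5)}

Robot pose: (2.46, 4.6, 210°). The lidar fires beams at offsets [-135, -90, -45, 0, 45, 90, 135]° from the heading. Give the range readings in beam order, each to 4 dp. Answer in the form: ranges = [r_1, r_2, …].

ranges = [0.4141, 0.4619, 1.5115, 1.6859, 3.7270, 1.8475, 2.3182]

beam 1: φ=-135°, α=75°
  dir = (cos 75°, sin 75°) = (0.2588, 0.9659); from cell (2,4)
  next x-line at t=2.0864, next y-line at t=0.4141; Δt_x=3.8637, Δt_y=1.0353
    y: enter (2,5) at t=0.4141 ← occupied
  → r_1 = 0.4141
beam 2: φ=-90°, α=120°
  dir = (cos 120°, sin 120°) = (-0.5000, 0.8660); from cell (2,4)
  next x-line at t=0.9200, next y-line at t=0.4619; Δt_x=2.0000, Δt_y=1.1547
    y: enter (2,5) at t=0.4619 ← occupied
  → r_2 = 0.4619
beam 3: φ=-45°, α=165°
  dir = (cos 165°, sin 165°) = (-0.9659, 0.2588); from cell (2,4)
  next x-line at t=0.4762, next y-line at t=1.5455; Δt_x=1.0353, Δt_y=3.8637
    x: enter (1,4) at t=0.4762
    x: enter (0,4) at t=1.5115 ← occupied
  → r_3 = 1.5115
beam 4: φ=0°, α=210°
  dir = (cos 210°, sin 210°) = (-0.8660, -0.5000); from cell (2,4)
  next x-line at t=0.5312, next y-line at t=1.2000; Δt_x=1.1547, Δt_y=2.0000
    x: enter (1,4) at t=0.5312
    y: enter (1,3) at t=1.2000
    x: enter (0,3) at t=1.6859 ← occupied
  → r_4 = 1.6859
beam 5: φ=45°, α=255°
  dir = (cos 255°, sin 255°) = (-0.2588, -0.9659); from cell (2,4)
  next x-line at t=1.7773, next y-line at t=0.6212; Δt_x=3.8637, Δt_y=1.0353
    y: enter (2,3) at t=0.6212
    y: enter (2,2) at t=1.6564
    x: enter (1,2) at t=1.7773
    y: enter (1,1) at t=2.6917
    y: enter (1,0) at t=3.7270 ← occupied
  → r_5 = 3.7270
beam 6: φ=90°, α=300°
  dir = (cos 300°, sin 300°) = (0.5000, -0.8660); from cell (2,4)
  next x-line at t=1.0800, next y-line at t=0.6928; Δt_x=2.0000, Δt_y=1.1547
    y: enter (2,3) at t=0.6928
    x: enter (3,3) at t=1.0800
    y: enter (3,2) at t=1.8475 ← occupied
  → r_6 = 1.8475
beam 7: φ=135°, α=345°
  dir = (cos 345°, sin 345°) = (0.9659, -0.2588); from cell (2,4)
  next x-line at t=0.5590, next y-line at t=2.3182; Δt_x=1.0353, Δt_y=3.8637
    x: enter (3,4) at t=0.5590
    x: enter (4,4) at t=1.5943
    y: enter (4,3) at t=2.3182 ← occupied
  → r_7 = 2.3182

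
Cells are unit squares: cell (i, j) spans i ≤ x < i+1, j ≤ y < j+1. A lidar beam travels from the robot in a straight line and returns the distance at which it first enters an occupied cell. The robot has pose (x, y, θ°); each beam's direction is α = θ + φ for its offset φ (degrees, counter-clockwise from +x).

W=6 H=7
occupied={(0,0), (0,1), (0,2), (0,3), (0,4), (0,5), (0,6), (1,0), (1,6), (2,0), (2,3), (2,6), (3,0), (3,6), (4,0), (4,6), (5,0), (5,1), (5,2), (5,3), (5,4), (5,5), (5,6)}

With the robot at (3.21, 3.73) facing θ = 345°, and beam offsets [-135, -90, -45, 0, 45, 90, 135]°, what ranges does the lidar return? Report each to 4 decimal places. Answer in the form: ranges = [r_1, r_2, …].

ranges = [0.2425, 2.8263, 3.1523, 1.8531, 2.0669, 2.3501, 2.6212]

beam 1: φ=-135°, α=210°
  direction (-0.8660, -0.5000); cell (3,3); t to first gridline: x 0.2425, y 1.4600 (then +1.1547 / +2.0000)
    (2,3) via x @ 0.2425  # hit
  → r_1 = 0.2425
beam 2: φ=-90°, α=255°
  direction (-0.2588, -0.9659); cell (3,3); t to first gridline: x 0.8114, y 0.7558 (then +3.8637 / +1.0353)
    (3,2) via y @ 0.7558
    (2,2) via x @ 0.8114
    (2,1) via y @ 1.7910
    (2,0) via y @ 2.8263  # hit
  → r_2 = 2.8263
beam 3: φ=-45°, α=300°
  direction (0.5000, -0.8660); cell (3,3); t to first gridline: x 1.5800, y 0.8429 (then +2.0000 / +1.1547)
    (3,2) via y @ 0.8429
    (4,2) via x @ 1.5800
    (4,1) via y @ 1.9976
    (4,0) via y @ 3.1523  # hit
  → r_3 = 3.1523
beam 4: φ=0°, α=345°
  direction (0.9659, -0.2588); cell (3,3); t to first gridline: x 0.8179, y 2.8205 (then +1.0353 / +3.8637)
    (4,3) via x @ 0.8179
    (5,3) via x @ 1.8531  # hit
  → r_4 = 1.8531
beam 5: φ=45°, α=30°
  direction (0.8660, 0.5000); cell (3,3); t to first gridline: x 0.9122, y 0.5400 (then +1.1547 / +2.0000)
    (3,4) via y @ 0.5400
    (4,4) via x @ 0.9122
    (5,4) via x @ 2.0669  # hit
  → r_5 = 2.0669
beam 6: φ=90°, α=75°
  direction (0.2588, 0.9659); cell (3,3); t to first gridline: x 3.0523, y 0.2795 (then +3.8637 / +1.0353)
    (3,4) via y @ 0.2795
    (3,5) via y @ 1.3148
    (3,6) via y @ 2.3501  # hit
  → r_6 = 2.3501
beam 7: φ=135°, α=120°
  direction (-0.5000, 0.8660); cell (3,3); t to first gridline: x 0.4200, y 0.3118 (then +2.0000 / +1.1547)
    (3,4) via y @ 0.3118
    (2,4) via x @ 0.4200
    (2,5) via y @ 1.4665
    (1,5) via x @ 2.4200
    (1,6) via y @ 2.6212  # hit
  → r_7 = 2.6212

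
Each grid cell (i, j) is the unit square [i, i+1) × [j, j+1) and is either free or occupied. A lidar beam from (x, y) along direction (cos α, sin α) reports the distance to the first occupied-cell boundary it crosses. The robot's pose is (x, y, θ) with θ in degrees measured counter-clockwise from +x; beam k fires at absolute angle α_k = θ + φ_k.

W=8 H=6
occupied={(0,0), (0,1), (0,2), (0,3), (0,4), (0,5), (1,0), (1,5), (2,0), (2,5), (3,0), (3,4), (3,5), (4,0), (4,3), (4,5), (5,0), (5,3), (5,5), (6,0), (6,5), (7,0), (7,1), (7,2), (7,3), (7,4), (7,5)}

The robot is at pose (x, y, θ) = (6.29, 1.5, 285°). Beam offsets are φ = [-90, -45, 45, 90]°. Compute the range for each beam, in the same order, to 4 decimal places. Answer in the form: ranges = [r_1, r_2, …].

ranges = [1.9319, 0.5774, 0.8198, 0.7350]

beam 1: φ=-90°, α=195°
  dir = (cos 195°, sin 195°) = (-0.9659, -0.2588); from cell (6,1)
  next x-line at t=0.3002, next y-line at t=1.9319; Δt_x=1.0353, Δt_y=3.8637
    x: enter (5,1) at t=0.3002
    x: enter (4,1) at t=1.3355
    y: enter (4,0) at t=1.9319 ← occupied
  → r_1 = 1.9319
beam 2: φ=-45°, α=240°
  dir = (cos 240°, sin 240°) = (-0.5000, -0.8660); from cell (6,1)
  next x-line at t=0.5800, next y-line at t=0.5774; Δt_x=2.0000, Δt_y=1.1547
    y: enter (6,0) at t=0.5774 ← occupied
  → r_2 = 0.5774
beam 3: φ=45°, α=330°
  dir = (cos 330°, sin 330°) = (0.8660, -0.5000); from cell (6,1)
  next x-line at t=0.8198, next y-line at t=1.0000; Δt_x=1.1547, Δt_y=2.0000
    x: enter (7,1) at t=0.8198 ← occupied
  → r_3 = 0.8198
beam 4: φ=90°, α=15°
  dir = (cos 15°, sin 15°) = (0.9659, 0.2588); from cell (6,1)
  next x-line at t=0.7350, next y-line at t=1.9319; Δt_x=1.0353, Δt_y=3.8637
    x: enter (7,1) at t=0.7350 ← occupied
  → r_4 = 0.7350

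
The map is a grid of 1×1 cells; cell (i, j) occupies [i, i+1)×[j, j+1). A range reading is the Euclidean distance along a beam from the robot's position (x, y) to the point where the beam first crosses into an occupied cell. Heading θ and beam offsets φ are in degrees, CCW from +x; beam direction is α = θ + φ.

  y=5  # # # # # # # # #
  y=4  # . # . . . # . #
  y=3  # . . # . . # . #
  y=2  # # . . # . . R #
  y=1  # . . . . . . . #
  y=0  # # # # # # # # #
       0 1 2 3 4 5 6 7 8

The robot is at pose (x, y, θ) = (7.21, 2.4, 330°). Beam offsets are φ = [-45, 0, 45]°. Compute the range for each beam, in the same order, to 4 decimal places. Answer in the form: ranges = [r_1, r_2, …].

ranges = [1.4494, 0.9122, 0.8179]

beam 1: φ=-45°, α=285°
  d=(0.2588,-0.9659)  start (7,2)  tX=3.0523 tY=0.4141  stride 1/|dx|=3.8637 1/|dy|=1.0353
    cross y-line → (7,1), t=0.4141
    cross y-line → (7,0), t=1.4494 (wall)
  → r_1 = 1.4494
beam 2: φ=0°, α=330°
  d=(0.8660,-0.5000)  start (7,2)  tX=0.9122 tY=0.8000  stride 1/|dx|=1.1547 1/|dy|=2.0000
    cross y-line → (7,1), t=0.8000
    cross x-line → (8,1), t=0.9122 (wall)
  → r_2 = 0.9122
beam 3: φ=45°, α=15°
  d=(0.9659,0.2588)  start (7,2)  tX=0.8179 tY=2.3182  stride 1/|dx|=1.0353 1/|dy|=3.8637
    cross x-line → (8,2), t=0.8179 (wall)
  → r_3 = 0.8179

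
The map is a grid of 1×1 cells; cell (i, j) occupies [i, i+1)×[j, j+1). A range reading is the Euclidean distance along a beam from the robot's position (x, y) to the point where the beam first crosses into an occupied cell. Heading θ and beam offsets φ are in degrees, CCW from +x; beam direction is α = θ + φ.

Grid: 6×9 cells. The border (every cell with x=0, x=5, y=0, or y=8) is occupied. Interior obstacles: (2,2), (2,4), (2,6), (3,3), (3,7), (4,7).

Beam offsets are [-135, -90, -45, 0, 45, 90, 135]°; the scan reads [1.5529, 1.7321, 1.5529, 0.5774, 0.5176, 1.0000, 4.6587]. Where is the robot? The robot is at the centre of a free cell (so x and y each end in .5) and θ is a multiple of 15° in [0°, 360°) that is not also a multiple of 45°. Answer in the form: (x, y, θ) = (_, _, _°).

Enumerate (i+0.5, j+0.5, θ) over the 22 free cells and 16 admissible headings. For each, cast all 7 beams and compare to the given ranges.
  (2.5, 5.5, 150°): beam 1 = 2.5882 ≠ 1.5529 ✗
  (2.5, 5.5, 15°): beam 1 = 0.5774 ≠ 1.5529 ✗
  (2.5, 3.5, 255°): beam 1 = 0.5774 ≠ 1.5529 ✗
  (1.5, 1.5, 150°): beam 1 = 3.6235 ≠ 1.5529 ✗
  (1.5, 2.5, 165°): beam 1 = 0.5774 ≠ 1.5529 ✗
  …
  (4.5, 2.5, 330°): r_1=1.5529, r_2=1.7321, r_3=1.5529, r_4=0.5774, r_5=0.5176, r_6=1.0000, r_7=4.6587 — all match ✓
No second candidate reproduces the full scan.

(x, y, θ) = (4.5, 2.5, 330°)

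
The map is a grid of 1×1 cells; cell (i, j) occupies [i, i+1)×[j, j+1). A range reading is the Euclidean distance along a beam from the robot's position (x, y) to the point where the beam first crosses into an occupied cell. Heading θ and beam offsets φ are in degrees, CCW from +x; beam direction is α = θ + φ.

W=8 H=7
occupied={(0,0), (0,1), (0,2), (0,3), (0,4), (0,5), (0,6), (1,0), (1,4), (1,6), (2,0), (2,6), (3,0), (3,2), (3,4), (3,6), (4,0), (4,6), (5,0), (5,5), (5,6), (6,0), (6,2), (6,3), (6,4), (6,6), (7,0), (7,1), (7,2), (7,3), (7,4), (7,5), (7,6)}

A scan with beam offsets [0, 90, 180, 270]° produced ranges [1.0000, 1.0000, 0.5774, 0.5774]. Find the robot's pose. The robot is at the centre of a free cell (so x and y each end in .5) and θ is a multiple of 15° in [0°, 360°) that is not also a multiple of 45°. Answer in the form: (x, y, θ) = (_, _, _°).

(x, y, θ) = (4.5, 5.5, 150°)

The pose lattice has 23·16 = 368 candidates. Test each by forward raycasting.
  (1.5, 3.5, 75°): beam 1 = 0.5176 ≠ 1.0000 ✗
  (3.5, 1.5, 30°): beam 1 = 2.8868 ≠ 1.0000 ✗
  (4.5, 3.5, 300°): beam 1 = 2.8868 ≠ 1.0000 ✗
  …
  (4.5, 5.5, 150°): r_1=1.0000, r_2=1.0000, r_3=0.5774, r_4=0.5774 — all match ✓
No second candidate reproduces the full scan.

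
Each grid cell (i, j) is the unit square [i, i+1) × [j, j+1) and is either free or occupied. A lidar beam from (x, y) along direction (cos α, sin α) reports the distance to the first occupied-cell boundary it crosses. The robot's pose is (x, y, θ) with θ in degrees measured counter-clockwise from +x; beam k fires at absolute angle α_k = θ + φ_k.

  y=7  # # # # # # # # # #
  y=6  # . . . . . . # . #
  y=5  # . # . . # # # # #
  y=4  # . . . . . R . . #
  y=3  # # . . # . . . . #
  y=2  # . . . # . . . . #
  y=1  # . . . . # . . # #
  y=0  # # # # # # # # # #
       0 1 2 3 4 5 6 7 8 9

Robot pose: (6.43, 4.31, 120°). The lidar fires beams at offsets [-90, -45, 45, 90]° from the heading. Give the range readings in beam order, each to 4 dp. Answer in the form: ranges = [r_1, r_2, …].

beam 1: φ=-90°, α=30°
  d=(0.8660,0.5000)  start (6,4)  tX=0.6582 tY=1.3800  stride 1/|dx|=1.1547 1/|dy|=2.0000
    cross x-line → (7,4), t=0.6582
    cross y-line → (7,5), t=1.3800 (wall)
  → r_1 = 1.3800
beam 2: φ=-45°, α=75°
  d=(0.2588,0.9659)  start (6,4)  tX=2.2023 tY=0.7143  stride 1/|dx|=3.8637 1/|dy|=1.0353
    cross y-line → (6,5), t=0.7143 (wall)
  → r_2 = 0.7143
beam 3: φ=45°, α=165°
  d=(-0.9659,0.2588)  start (6,4)  tX=0.4452 tY=2.6660  stride 1/|dx|=1.0353 1/|dy|=3.8637
    cross x-line → (5,4), t=0.4452
    cross x-line → (4,4), t=1.4804
    cross x-line → (3,4), t=2.5157
    cross y-line → (3,5), t=2.6660
    cross x-line → (2,5), t=3.5510 (wall)
  → r_3 = 3.5510
beam 4: φ=90°, α=210°
  d=(-0.8660,-0.5000)  start (6,4)  tX=0.4965 tY=0.6200  stride 1/|dx|=1.1547 1/|dy|=2.0000
    cross x-line → (5,4), t=0.4965
    cross y-line → (5,3), t=0.6200
    cross x-line → (4,3), t=1.6512 (wall)
  → r_4 = 1.6512

ranges = [1.3800, 0.7143, 3.5510, 1.6512]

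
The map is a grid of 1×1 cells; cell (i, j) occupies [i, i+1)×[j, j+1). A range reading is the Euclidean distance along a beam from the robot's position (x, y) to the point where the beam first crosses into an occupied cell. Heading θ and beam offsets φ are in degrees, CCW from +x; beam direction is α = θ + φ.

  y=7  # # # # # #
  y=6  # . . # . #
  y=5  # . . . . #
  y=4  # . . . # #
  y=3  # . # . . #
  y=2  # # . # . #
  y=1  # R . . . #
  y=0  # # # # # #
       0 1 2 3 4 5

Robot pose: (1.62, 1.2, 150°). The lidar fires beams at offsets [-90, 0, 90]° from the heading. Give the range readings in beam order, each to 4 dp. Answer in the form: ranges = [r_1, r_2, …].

ranges = [2.0785, 0.7159, 0.2309]

beam 1: φ=-90°, α=60°
  d=(0.5000,0.8660)  start (1,1)  tX=0.7600 tY=0.9238  stride 1/|dx|=2.0000 1/|dy|=1.1547
    cross x-line → (2,1), t=0.7600
    cross y-line → (2,2), t=0.9238
    cross y-line → (2,3), t=2.0785 (wall)
  → r_1 = 2.0785
beam 2: φ=0°, α=150°
  d=(-0.8660,0.5000)  start (1,1)  tX=0.7159 tY=1.6000  stride 1/|dx|=1.1547 1/|dy|=2.0000
    cross x-line → (0,1), t=0.7159 (wall)
  → r_2 = 0.7159
beam 3: φ=90°, α=240°
  d=(-0.5000,-0.8660)  start (1,1)  tX=1.2400 tY=0.2309  stride 1/|dx|=2.0000 1/|dy|=1.1547
    cross y-line → (1,0), t=0.2309 (wall)
  → r_3 = 0.2309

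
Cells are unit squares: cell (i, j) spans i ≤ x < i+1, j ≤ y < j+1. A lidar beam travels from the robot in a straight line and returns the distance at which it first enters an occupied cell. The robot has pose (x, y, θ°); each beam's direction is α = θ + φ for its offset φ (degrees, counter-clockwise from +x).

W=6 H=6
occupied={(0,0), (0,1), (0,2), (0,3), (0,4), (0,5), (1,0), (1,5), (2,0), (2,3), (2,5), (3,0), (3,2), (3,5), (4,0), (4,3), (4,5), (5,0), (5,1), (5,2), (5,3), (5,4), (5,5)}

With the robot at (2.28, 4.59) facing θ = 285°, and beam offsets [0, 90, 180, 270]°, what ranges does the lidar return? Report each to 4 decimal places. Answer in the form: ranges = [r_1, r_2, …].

beam 1: φ=0°, α=285°
  cosα=0.2588 sinα=-0.9659 | (2,4) | tMaxX 2.7819 tMaxY 0.6108 | tΔX 3.8637 tΔY 1.0353
    t=0.6108 [y] (2,3) — stop
  → r_1 = 0.6108
beam 2: φ=90°, α=15°
  cosα=0.9659 sinα=0.2588 | (2,4) | tMaxX 0.7454 tMaxY 1.5841 | tΔX 1.0353 tΔY 3.8637
    t=0.7454 [x] (3,4)
    t=1.5841 [y] (3,5) — stop
  → r_2 = 1.5841
beam 3: φ=180°, α=105°
  cosα=-0.2588 sinα=0.9659 | (2,4) | tMaxX 1.0818 tMaxY 0.4245 | tΔX 3.8637 tΔY 1.0353
    t=0.4245 [y] (2,5) — stop
  → r_3 = 0.4245
beam 4: φ=270°, α=195°
  cosα=-0.9659 sinα=-0.2588 | (2,4) | tMaxX 0.2899 tMaxY 2.2796 | tΔX 1.0353 tΔY 3.8637
    t=0.2899 [x] (1,4)
    t=1.3252 [x] (0,4) — stop
  → r_4 = 1.3252

ranges = [0.6108, 1.5841, 0.4245, 1.3252]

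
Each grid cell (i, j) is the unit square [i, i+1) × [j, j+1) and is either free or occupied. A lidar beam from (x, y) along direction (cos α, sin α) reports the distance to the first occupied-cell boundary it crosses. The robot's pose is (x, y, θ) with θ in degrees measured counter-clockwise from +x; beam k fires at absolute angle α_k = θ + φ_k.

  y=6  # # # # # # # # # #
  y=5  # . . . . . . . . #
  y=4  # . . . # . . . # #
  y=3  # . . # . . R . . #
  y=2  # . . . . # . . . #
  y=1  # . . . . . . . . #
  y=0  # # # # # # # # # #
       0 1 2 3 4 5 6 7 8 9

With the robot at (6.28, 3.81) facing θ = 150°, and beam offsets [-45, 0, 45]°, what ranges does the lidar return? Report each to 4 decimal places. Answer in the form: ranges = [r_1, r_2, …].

beam 1: φ=-45°, α=105°
  d=(-0.2588,0.9659)  start (6,3)  tX=1.0818 tY=0.1967  stride 1/|dx|=3.8637 1/|dy|=1.0353
    cross y-line → (6,4), t=0.1967
    cross x-line → (5,4), t=1.0818
    cross y-line → (5,5), t=1.2320
    cross y-line → (5,6), t=2.2673 (wall)
  → r_1 = 2.2673
beam 2: φ=0°, α=150°
  d=(-0.8660,0.5000)  start (6,3)  tX=0.3233 tY=0.3800  stride 1/|dx|=1.1547 1/|dy|=2.0000
    cross x-line → (5,3), t=0.3233
    cross y-line → (5,4), t=0.3800
    cross x-line → (4,4), t=1.4780 (wall)
  → r_2 = 1.4780
beam 3: φ=45°, α=195°
  d=(-0.9659,-0.2588)  start (6,3)  tX=0.2899 tY=3.1296  stride 1/|dx|=1.0353 1/|dy|=3.8637
    cross x-line → (5,3), t=0.2899
    cross x-line → (4,3), t=1.3252
    cross x-line → (3,3), t=2.3604 (wall)
  → r_3 = 2.3604

ranges = [2.2673, 1.4780, 2.3604]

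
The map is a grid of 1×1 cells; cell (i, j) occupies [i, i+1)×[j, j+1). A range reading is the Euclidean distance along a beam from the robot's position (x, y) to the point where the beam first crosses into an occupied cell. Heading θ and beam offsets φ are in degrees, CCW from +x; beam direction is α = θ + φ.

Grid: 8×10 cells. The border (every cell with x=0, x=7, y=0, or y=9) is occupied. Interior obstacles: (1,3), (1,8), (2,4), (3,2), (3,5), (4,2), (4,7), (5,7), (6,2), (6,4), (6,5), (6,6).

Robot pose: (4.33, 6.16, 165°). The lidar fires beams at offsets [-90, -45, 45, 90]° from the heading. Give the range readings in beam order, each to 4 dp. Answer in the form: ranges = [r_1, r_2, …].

ranges = [0.8696, 3.2793, 0.3811, 3.2715]

beam 1: φ=-90°, α=75°
  dir = (cos 75°, sin 75°) = (0.2588, 0.9659); from cell (4,6)
  next x-line at t=2.5887, next y-line at t=0.8696; Δt_x=3.8637, Δt_y=1.0353
    y: enter (4,7) at t=0.8696 ← occupied
  → r_1 = 0.8696
beam 2: φ=-45°, α=120°
  dir = (cos 120°, sin 120°) = (-0.5000, 0.8660); from cell (4,6)
  next x-line at t=0.6600, next y-line at t=0.9699; Δt_x=2.0000, Δt_y=1.1547
    x: enter (3,6) at t=0.6600
    y: enter (3,7) at t=0.9699
    y: enter (3,8) at t=2.1246
    x: enter (2,8) at t=2.6600
    y: enter (2,9) at t=3.2793 ← occupied
  → r_2 = 3.2793
beam 3: φ=45°, α=210°
  dir = (cos 210°, sin 210°) = (-0.8660, -0.5000); from cell (4,6)
  next x-line at t=0.3811, next y-line at t=0.3200; Δt_x=1.1547, Δt_y=2.0000
    y: enter (4,5) at t=0.3200
    x: enter (3,5) at t=0.3811 ← occupied
  → r_3 = 0.3811
beam 4: φ=90°, α=255°
  dir = (cos 255°, sin 255°) = (-0.2588, -0.9659); from cell (4,6)
  next x-line at t=1.2750, next y-line at t=0.1656; Δt_x=3.8637, Δt_y=1.0353
    y: enter (4,5) at t=0.1656
    y: enter (4,4) at t=1.2009
    x: enter (3,4) at t=1.2750
    y: enter (3,3) at t=2.2362
    y: enter (3,2) at t=3.2715 ← occupied
  → r_4 = 3.2715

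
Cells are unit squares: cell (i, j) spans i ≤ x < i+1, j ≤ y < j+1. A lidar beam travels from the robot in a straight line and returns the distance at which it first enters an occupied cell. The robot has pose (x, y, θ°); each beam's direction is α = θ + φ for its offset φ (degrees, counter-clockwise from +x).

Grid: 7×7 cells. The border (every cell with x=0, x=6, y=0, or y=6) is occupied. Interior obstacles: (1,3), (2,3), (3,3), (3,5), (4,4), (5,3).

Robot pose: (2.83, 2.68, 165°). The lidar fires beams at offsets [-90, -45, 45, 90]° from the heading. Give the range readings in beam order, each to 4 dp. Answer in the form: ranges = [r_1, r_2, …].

beam 1: φ=-90°, α=75°
  d=(0.2588,0.9659)  start (2,2)  tX=0.6568 tY=0.3313  stride 1/|dx|=3.8637 1/|dy|=1.0353
    cross y-line → (2,3), t=0.3313 (wall)
  → r_1 = 0.3313
beam 2: φ=-45°, α=120°
  d=(-0.5000,0.8660)  start (2,2)  tX=1.6600 tY=0.3695  stride 1/|dx|=2.0000 1/|dy|=1.1547
    cross y-line → (2,3), t=0.3695 (wall)
  → r_2 = 0.3695
beam 3: φ=45°, α=210°
  d=(-0.8660,-0.5000)  start (2,2)  tX=0.9584 tY=1.3600  stride 1/|dx|=1.1547 1/|dy|=2.0000
    cross x-line → (1,2), t=0.9584
    cross y-line → (1,1), t=1.3600
    cross x-line → (0,1), t=2.1131 (wall)
  → r_3 = 2.1131
beam 4: φ=90°, α=255°
  d=(-0.2588,-0.9659)  start (2,2)  tX=3.2069 tY=0.7040  stride 1/|dx|=3.8637 1/|dy|=1.0353
    cross y-line → (2,1), t=0.7040
    cross y-line → (2,0), t=1.7393 (wall)
  → r_4 = 1.7393

ranges = [0.3313, 0.3695, 2.1131, 1.7393]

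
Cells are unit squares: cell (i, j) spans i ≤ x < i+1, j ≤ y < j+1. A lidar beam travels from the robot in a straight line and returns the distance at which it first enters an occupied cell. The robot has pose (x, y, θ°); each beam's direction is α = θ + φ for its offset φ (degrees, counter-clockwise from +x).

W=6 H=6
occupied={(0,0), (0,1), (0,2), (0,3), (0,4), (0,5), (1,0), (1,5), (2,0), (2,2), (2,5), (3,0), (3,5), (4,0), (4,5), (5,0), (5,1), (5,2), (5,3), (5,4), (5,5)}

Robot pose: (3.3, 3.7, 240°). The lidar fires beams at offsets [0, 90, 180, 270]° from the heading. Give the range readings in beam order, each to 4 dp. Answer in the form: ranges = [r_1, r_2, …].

beam 1: φ=0°, α=240°
  dir = (cos 240°, sin 240°) = (-0.5000, -0.8660); from cell (3,3)
  next x-line at t=0.6000, next y-line at t=0.8083; Δt_x=2.0000, Δt_y=1.1547
    x: enter (2,3) at t=0.6000
    y: enter (2,2) at t=0.8083 ← occupied
  → r_1 = 0.8083
beam 2: φ=90°, α=330°
  dir = (cos 330°, sin 330°) = (0.8660, -0.5000); from cell (3,3)
  next x-line at t=0.8083, next y-line at t=1.4000; Δt_x=1.1547, Δt_y=2.0000
    x: enter (4,3) at t=0.8083
    y: enter (4,2) at t=1.4000
    x: enter (5,2) at t=1.9630 ← occupied
  → r_2 = 1.9630
beam 3: φ=180°, α=60°
  dir = (cos 60°, sin 60°) = (0.5000, 0.8660); from cell (3,3)
  next x-line at t=1.4000, next y-line at t=0.3464; Δt_x=2.0000, Δt_y=1.1547
    y: enter (3,4) at t=0.3464
    x: enter (4,4) at t=1.4000
    y: enter (4,5) at t=1.5011 ← occupied
  → r_3 = 1.5011
beam 4: φ=270°, α=150°
  dir = (cos 150°, sin 150°) = (-0.8660, 0.5000); from cell (3,3)
  next x-line at t=0.3464, next y-line at t=0.6000; Δt_x=1.1547, Δt_y=2.0000
    x: enter (2,3) at t=0.3464
    y: enter (2,4) at t=0.6000
    x: enter (1,4) at t=1.5011
    y: enter (1,5) at t=2.6000 ← occupied
  → r_4 = 2.6000

ranges = [0.8083, 1.9630, 1.5011, 2.6000]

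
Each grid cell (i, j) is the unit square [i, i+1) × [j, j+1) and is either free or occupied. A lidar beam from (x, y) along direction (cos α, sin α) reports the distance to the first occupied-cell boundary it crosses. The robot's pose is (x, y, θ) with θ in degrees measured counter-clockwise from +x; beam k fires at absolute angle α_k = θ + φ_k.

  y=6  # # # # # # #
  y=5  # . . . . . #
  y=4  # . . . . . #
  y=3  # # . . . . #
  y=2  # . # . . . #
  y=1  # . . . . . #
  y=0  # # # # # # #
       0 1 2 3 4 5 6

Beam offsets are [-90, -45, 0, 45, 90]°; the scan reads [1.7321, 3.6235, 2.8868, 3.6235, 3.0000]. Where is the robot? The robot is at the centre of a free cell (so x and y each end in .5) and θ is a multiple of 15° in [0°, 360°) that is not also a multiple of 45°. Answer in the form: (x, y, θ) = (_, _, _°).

(x, y, θ) = (4.5, 4.5, 210°)

The pose lattice has 23·16 = 368 candidates. Test each by forward raycasting.
  (3.5, 2.5, 285°): beam 1 = 0.5176 ≠ 1.7321 ✗
  (1.5, 2.5, 120°): beam 1 = 0.5774 ≠ 1.7321 ✗
  (3.5, 5.5, 165°): beam 1 = 0.5176 ≠ 1.7321 ✗
  …
  (4.5, 4.5, 210°): r_1=1.7321, r_2=3.6235, r_3=2.8868, r_4=3.6235, r_5=3.0000 — all match ✓
Unique over the lattice → pose = (4.5, 4.5, 210°).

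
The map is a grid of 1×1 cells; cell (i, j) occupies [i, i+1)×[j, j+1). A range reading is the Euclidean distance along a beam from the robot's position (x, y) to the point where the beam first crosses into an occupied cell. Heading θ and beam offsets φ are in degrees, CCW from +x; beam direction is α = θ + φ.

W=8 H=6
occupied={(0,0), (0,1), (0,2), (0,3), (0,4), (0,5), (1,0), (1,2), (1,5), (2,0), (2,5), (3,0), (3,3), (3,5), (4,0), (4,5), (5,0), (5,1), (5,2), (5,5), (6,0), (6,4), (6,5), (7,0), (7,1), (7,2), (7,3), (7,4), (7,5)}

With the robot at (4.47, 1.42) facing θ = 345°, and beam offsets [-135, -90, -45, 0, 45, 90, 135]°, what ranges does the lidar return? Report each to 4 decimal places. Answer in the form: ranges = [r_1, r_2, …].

ranges = [0.8400, 0.4348, 0.4850, 0.5487, 0.6120, 3.7063, 1.8244]

beam 1: φ=-135°, α=210°
  direction (-0.8660, -0.5000); cell (4,1); t to first gridline: x 0.5427, y 0.8400 (then +1.1547 / +2.0000)
    (3,1) via x @ 0.5427
    (3,0) via y @ 0.8400  # hit
  → r_1 = 0.8400
beam 2: φ=-90°, α=255°
  direction (-0.2588, -0.9659); cell (4,1); t to first gridline: x 1.8159, y 0.4348 (then +3.8637 / +1.0353)
    (4,0) via y @ 0.4348  # hit
  → r_2 = 0.4348
beam 3: φ=-45°, α=300°
  direction (0.5000, -0.8660); cell (4,1); t to first gridline: x 1.0600, y 0.4850 (then +2.0000 / +1.1547)
    (4,0) via y @ 0.4850  # hit
  → r_3 = 0.4850
beam 4: φ=0°, α=345°
  direction (0.9659, -0.2588); cell (4,1); t to first gridline: x 0.5487, y 1.6228 (then +1.0353 / +3.8637)
    (5,1) via x @ 0.5487  # hit
  → r_4 = 0.5487
beam 5: φ=45°, α=30°
  direction (0.8660, 0.5000); cell (4,1); t to first gridline: x 0.6120, y 1.1600 (then +1.1547 / +2.0000)
    (5,1) via x @ 0.6120  # hit
  → r_5 = 0.6120
beam 6: φ=90°, α=75°
  direction (0.2588, 0.9659); cell (4,1); t to first gridline: x 2.0478, y 0.6005 (then +3.8637 / +1.0353)
    (4,2) via y @ 0.6005
    (4,3) via y @ 1.6357
    (5,3) via x @ 2.0478
    (5,4) via y @ 2.6710
    (5,5) via y @ 3.7063  # hit
  → r_6 = 3.7063
beam 7: φ=135°, α=120°
  direction (-0.5000, 0.8660); cell (4,1); t to first gridline: x 0.9400, y 0.6697 (then +2.0000 / +1.1547)
    (4,2) via y @ 0.6697
    (3,2) via x @ 0.9400
    (3,3) via y @ 1.8244  # hit
  → r_7 = 1.8244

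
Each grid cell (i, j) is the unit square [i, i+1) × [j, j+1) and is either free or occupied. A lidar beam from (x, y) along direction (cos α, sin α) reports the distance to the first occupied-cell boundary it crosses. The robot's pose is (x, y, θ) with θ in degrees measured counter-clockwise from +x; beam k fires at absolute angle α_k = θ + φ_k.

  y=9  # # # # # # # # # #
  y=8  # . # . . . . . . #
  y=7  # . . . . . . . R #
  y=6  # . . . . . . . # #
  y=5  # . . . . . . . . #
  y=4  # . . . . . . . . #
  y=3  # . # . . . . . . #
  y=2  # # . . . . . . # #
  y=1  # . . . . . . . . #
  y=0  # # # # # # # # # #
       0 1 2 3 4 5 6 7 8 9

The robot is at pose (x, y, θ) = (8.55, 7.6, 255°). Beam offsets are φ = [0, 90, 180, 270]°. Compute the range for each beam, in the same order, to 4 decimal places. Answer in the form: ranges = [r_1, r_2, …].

beam 1: φ=0°, α=255°
  direction (-0.2588, -0.9659); cell (8,7); t to first gridline: x 2.1250, y 0.6212 (then +3.8637 / +1.0353)
    (8,6) via y @ 0.6212  # hit
  → r_1 = 0.6212
beam 2: φ=90°, α=345°
  direction (0.9659, -0.2588); cell (8,7); t to first gridline: x 0.4659, y 2.3182 (then +1.0353 / +3.8637)
    (9,7) via x @ 0.4659  # hit
  → r_2 = 0.4659
beam 3: φ=180°, α=75°
  direction (0.2588, 0.9659); cell (8,7); t to first gridline: x 1.7387, y 0.4141 (then +3.8637 / +1.0353)
    (8,8) via y @ 0.4141
    (8,9) via y @ 1.4494  # hit
  → r_3 = 1.4494
beam 4: φ=270°, α=165°
  direction (-0.9659, 0.2588); cell (8,7); t to first gridline: x 0.5694, y 1.5455 (then +1.0353 / +3.8637)
    (7,7) via x @ 0.5694
    (7,8) via y @ 1.5455
    (6,8) via x @ 1.6047
    (5,8) via x @ 2.6400
    (4,8) via x @ 3.6752
    (3,8) via x @ 4.7105
    (3,9) via y @ 5.4092  # hit
  → r_4 = 5.4092

ranges = [0.6212, 0.4659, 1.4494, 5.4092]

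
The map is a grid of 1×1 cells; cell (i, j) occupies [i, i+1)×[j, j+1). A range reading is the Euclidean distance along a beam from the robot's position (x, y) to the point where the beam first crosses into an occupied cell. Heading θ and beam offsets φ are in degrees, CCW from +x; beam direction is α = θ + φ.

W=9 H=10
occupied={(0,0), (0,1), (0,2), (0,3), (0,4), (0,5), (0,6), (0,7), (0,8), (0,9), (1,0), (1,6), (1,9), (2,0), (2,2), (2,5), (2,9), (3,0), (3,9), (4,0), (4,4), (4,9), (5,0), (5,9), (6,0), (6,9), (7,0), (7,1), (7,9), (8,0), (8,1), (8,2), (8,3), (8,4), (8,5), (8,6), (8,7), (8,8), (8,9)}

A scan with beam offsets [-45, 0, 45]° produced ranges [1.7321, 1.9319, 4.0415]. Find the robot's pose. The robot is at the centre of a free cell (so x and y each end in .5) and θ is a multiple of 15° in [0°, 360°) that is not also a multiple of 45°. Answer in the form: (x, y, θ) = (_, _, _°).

Enumerate (i+0.5, j+0.5, θ) over the 51 free cells and 16 admissible headings. For each, cast all 3 beams and compare to the given ranges.
  (4.5, 6.5, 60°): beam 1 = 3.6235 ≠ 1.7321 ✗
  (6.5, 5.5, 195°): beam 1 = 6.3509 ≠ 1.7321 ✗
  (5.5, 3.5, 105°): beam 1 = 5.0000 ≠ 1.7321 ✗
  (5.5, 5.5, 60°): beam 1 = 2.5882 ≠ 1.7321 ✗
  …
  (2.5, 8.5, 255°): r_1=1.7321, r_2=1.9319, r_3=4.0415 — all match ✓
No second candidate reproduces the full scan.

(x, y, θ) = (2.5, 8.5, 255°)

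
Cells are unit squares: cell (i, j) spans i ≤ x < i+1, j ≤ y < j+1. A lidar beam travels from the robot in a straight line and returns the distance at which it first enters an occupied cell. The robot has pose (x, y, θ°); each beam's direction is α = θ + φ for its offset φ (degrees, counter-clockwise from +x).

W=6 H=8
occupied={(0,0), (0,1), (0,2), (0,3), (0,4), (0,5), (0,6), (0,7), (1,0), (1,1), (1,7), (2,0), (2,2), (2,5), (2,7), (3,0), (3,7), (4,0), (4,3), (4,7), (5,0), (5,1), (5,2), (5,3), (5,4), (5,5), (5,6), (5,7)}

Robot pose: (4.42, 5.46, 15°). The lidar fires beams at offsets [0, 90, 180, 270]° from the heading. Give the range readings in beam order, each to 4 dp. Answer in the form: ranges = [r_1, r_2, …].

beam 1: φ=0°, α=15°
  d=(0.9659,0.2588)  start (4,5)  tX=0.6005 tY=2.0864  stride 1/|dx|=1.0353 1/|dy|=3.8637
    cross x-line → (5,5), t=0.6005 (wall)
  → r_1 = 0.6005
beam 2: φ=90°, α=105°
  d=(-0.2588,0.9659)  start (4,5)  tX=1.6228 tY=0.5590  stride 1/|dx|=3.8637 1/|dy|=1.0353
    cross y-line → (4,6), t=0.5590
    cross y-line → (4,7), t=1.5943 (wall)
  → r_2 = 1.5943
beam 3: φ=180°, α=195°
  d=(-0.9659,-0.2588)  start (4,5)  tX=0.4348 tY=1.7773  stride 1/|dx|=1.0353 1/|dy|=3.8637
    cross x-line → (3,5), t=0.4348
    cross x-line → (2,5), t=1.4701 (wall)
  → r_3 = 1.4701
beam 4: φ=270°, α=285°
  d=(0.2588,-0.9659)  start (4,5)  tX=2.2409 tY=0.4762  stride 1/|dx|=3.8637 1/|dy|=1.0353
    cross y-line → (4,4), t=0.4762
    cross y-line → (4,3), t=1.5115 (wall)
  → r_4 = 1.5115

ranges = [0.6005, 1.5943, 1.4701, 1.5115]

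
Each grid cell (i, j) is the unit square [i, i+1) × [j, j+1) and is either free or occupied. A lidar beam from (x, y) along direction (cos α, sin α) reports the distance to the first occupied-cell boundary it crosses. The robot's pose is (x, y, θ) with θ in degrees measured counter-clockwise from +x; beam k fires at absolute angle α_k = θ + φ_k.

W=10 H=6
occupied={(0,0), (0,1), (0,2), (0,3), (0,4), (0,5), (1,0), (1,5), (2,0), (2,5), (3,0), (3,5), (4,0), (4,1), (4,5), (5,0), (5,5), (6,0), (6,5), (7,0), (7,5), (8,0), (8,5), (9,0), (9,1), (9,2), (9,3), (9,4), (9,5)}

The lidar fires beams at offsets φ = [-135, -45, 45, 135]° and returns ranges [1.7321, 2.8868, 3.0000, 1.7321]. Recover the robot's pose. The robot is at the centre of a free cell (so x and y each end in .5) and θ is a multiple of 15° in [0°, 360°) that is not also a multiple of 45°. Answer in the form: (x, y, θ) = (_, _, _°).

(x, y, θ) = (2.5, 3.5, 345°)

Candidates: 31 free-cell centres × 16 headings = 496 poses. Raycast each; keep the one whose scan matches to 4 dp.
  (1.5, 2.5, 75°): beam 2 = 5.0000 ≠ 2.8868 ✗
  (4.5, 2.5, 30°): beam 1 = 0.5176 ≠ 1.7321 ✗
  (3.5, 1.5, 60°): beam 1 = 0.5176 ≠ 1.7321 ✗
  (4.5, 4.5, 75°): beam 1 = 4.0415 ≠ 1.7321 ✗
  (5.5, 1.5, 165°): beam 1 = 4.0415 ≠ 1.7321 ✗
  …
  (2.5, 3.5, 345°): r_1=1.7321, r_2=2.8868, r_3=3.0000, r_4=1.7321 — all match ✓
Only this pose fits every beam.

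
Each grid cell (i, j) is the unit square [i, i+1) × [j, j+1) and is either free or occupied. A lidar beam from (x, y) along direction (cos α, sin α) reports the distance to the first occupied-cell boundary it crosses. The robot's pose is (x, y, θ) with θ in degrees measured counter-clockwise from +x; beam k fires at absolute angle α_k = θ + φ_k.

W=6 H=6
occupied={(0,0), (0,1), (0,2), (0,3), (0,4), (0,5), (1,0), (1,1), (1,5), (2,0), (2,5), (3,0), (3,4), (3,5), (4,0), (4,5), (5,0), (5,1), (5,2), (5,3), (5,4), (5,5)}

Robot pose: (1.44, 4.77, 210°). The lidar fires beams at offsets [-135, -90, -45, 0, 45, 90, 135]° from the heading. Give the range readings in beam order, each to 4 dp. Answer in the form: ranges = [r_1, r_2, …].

beam 1: φ=-135°, α=75°
  cosα=0.2588 sinα=0.9659 | (1,4) | tMaxX 2.1637 tMaxY 0.2381 | tΔX 3.8637 tΔY 1.0353
    t=0.2381 [y] (1,5) — stop
  → r_1 = 0.2381
beam 2: φ=-90°, α=120°
  cosα=-0.5000 sinα=0.8660 | (1,4) | tMaxX 0.8800 tMaxY 0.2656 | tΔX 2.0000 tΔY 1.1547
    t=0.2656 [y] (1,5) — stop
  → r_2 = 0.2656
beam 3: φ=-45°, α=165°
  cosα=-0.9659 sinα=0.2588 | (1,4) | tMaxX 0.4555 tMaxY 0.8887 | tΔX 1.0353 tΔY 3.8637
    t=0.4555 [x] (0,4) — stop
  → r_3 = 0.4555
beam 4: φ=0°, α=210°
  cosα=-0.8660 sinα=-0.5000 | (1,4) | tMaxX 0.5081 tMaxY 1.5400 | tΔX 1.1547 tΔY 2.0000
    t=0.5081 [x] (0,4) — stop
  → r_4 = 0.5081
beam 5: φ=45°, α=255°
  cosα=-0.2588 sinα=-0.9659 | (1,4) | tMaxX 1.7000 tMaxY 0.7972 | tΔX 3.8637 tΔY 1.0353
    t=0.7972 [y] (1,3)
    t=1.7000 [x] (0,3) — stop
  → r_5 = 1.7000
beam 6: φ=90°, α=300°
  cosα=0.5000 sinα=-0.8660 | (1,4) | tMaxX 1.1200 tMaxY 0.8891 | tΔX 2.0000 tΔY 1.1547
    t=0.8891 [y] (1,3)
    t=1.1200 [x] (2,3)
    t=2.0438 [y] (2,2)
    t=3.1200 [x] (3,2)
    t=3.1985 [y] (3,1)
    t=4.3532 [y] (3,0) — stop
  → r_6 = 4.3532
beam 7: φ=135°, α=345°
  cosα=0.9659 sinα=-0.2588 | (1,4) | tMaxX 0.5798 tMaxY 2.9751 | tΔX 1.0353 tΔY 3.8637
    t=0.5798 [x] (2,4)
    t=1.6150 [x] (3,4) — stop
  → r_7 = 1.6150

ranges = [0.2381, 0.2656, 0.4555, 0.5081, 1.7000, 4.3532, 1.6150]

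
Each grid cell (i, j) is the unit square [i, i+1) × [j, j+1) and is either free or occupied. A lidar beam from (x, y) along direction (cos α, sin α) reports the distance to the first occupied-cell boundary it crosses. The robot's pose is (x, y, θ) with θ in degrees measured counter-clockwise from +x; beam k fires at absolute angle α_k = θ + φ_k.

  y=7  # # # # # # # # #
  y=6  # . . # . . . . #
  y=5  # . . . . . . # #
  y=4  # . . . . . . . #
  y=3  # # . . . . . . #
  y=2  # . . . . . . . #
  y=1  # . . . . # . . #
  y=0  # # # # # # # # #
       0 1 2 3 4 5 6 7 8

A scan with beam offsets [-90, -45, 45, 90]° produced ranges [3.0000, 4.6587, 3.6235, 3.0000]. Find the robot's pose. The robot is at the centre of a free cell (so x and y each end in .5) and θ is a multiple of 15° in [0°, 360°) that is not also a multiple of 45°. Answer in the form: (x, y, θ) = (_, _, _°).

(x, y, θ) = (4.5, 5.5, 300°)

Candidates: 38 free-cell centres × 16 headings = 608 poses. Raycast each; keep the one whose scan matches to 4 dp.
  (2.5, 6.5, 75°): beam 1 = 0.5176 ≠ 3.0000 ✗
  (5.5, 5.5, 75°): beam 1 = 1.5529 ≠ 3.0000 ✗
  (7.5, 3.5, 15°): beam 1 = 1.9319 ≠ 3.0000 ✗
  …
  (4.5, 5.5, 300°): r_1=3.0000, r_2=4.6587, r_3=3.6235, r_4=3.0000 — all match ✓
Unique over the lattice → pose = (4.5, 5.5, 300°).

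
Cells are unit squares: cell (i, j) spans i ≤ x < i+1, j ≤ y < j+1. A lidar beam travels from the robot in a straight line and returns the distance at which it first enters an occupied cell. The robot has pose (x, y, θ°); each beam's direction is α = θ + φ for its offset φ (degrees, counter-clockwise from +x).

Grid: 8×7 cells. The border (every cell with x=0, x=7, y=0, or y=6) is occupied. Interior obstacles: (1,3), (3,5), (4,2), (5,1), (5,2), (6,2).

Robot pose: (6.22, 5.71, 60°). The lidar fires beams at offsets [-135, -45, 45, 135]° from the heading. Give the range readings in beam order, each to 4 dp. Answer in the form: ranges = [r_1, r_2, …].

ranges = [2.8056, 0.8075, 0.3002, 2.2983]

beam 1: φ=-135°, α=285°
  direction (0.2588, -0.9659); cell (6,5); t to first gridline: x 3.0137, y 0.7350 (then +3.8637 / +1.0353)
    (6,4) via y @ 0.7350
    (6,3) via y @ 1.7703
    (6,2) via y @ 2.8056  # hit
  → r_1 = 2.8056
beam 2: φ=-45°, α=15°
  direction (0.9659, 0.2588); cell (6,5); t to first gridline: x 0.8075, y 1.1205 (then +1.0353 / +3.8637)
    (7,5) via x @ 0.8075  # hit
  → r_2 = 0.8075
beam 3: φ=45°, α=105°
  direction (-0.2588, 0.9659); cell (6,5); t to first gridline: x 0.8500, y 0.3002 (then +3.8637 / +1.0353)
    (6,6) via y @ 0.3002  # hit
  → r_3 = 0.3002
beam 4: φ=135°, α=195°
  direction (-0.9659, -0.2588); cell (6,5); t to first gridline: x 0.2278, y 2.7432 (then +1.0353 / +3.8637)
    (5,5) via x @ 0.2278
    (4,5) via x @ 1.2630
    (3,5) via x @ 2.2983  # hit
  → r_4 = 2.2983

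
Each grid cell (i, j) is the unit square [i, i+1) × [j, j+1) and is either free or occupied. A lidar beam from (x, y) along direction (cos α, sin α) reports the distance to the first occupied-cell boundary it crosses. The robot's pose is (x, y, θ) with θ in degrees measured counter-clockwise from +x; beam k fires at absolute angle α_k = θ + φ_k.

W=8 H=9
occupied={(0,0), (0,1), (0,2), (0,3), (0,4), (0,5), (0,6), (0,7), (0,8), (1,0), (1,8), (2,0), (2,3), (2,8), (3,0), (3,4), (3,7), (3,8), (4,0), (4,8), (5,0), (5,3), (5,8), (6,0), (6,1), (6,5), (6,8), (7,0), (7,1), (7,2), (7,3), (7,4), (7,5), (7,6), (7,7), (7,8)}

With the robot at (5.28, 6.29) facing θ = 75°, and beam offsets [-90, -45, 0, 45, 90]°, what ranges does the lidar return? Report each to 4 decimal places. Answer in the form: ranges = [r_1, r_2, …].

beam 1: φ=-90°, α=345°
  dir = (cos 345°, sin 345°) = (0.9659, -0.2588); from cell (5,6)
  next x-line at t=0.7454, next y-line at t=1.1205; Δt_x=1.0353, Δt_y=3.8637
    x: enter (6,6) at t=0.7454
    y: enter (6,5) at t=1.1205 ← occupied
  → r_1 = 1.1205
beam 2: φ=-45°, α=30°
  dir = (cos 30°, sin 30°) = (0.8660, 0.5000); from cell (5,6)
  next x-line at t=0.8314, next y-line at t=1.4200; Δt_x=1.1547, Δt_y=2.0000
    x: enter (6,6) at t=0.8314
    y: enter (6,7) at t=1.4200
    x: enter (7,7) at t=1.9861 ← occupied
  → r_2 = 1.9861
beam 3: φ=0°, α=75°
  dir = (cos 75°, sin 75°) = (0.2588, 0.9659); from cell (5,6)
  next x-line at t=2.7819, next y-line at t=0.7350; Δt_x=3.8637, Δt_y=1.0353
    y: enter (5,7) at t=0.7350
    y: enter (5,8) at t=1.7703 ← occupied
  → r_3 = 1.7703
beam 4: φ=45°, α=120°
  dir = (cos 120°, sin 120°) = (-0.5000, 0.8660); from cell (5,6)
  next x-line at t=0.5600, next y-line at t=0.8198; Δt_x=2.0000, Δt_y=1.1547
    x: enter (4,6) at t=0.5600
    y: enter (4,7) at t=0.8198
    y: enter (4,8) at t=1.9745 ← occupied
  → r_4 = 1.9745
beam 5: φ=90°, α=165°
  dir = (cos 165°, sin 165°) = (-0.9659, 0.2588); from cell (5,6)
  next x-line at t=0.2899, next y-line at t=2.7432; Δt_x=1.0353, Δt_y=3.8637
    x: enter (4,6) at t=0.2899
    x: enter (3,6) at t=1.3252
    x: enter (2,6) at t=2.3604
    y: enter (2,7) at t=2.7432
    x: enter (1,7) at t=3.3957
    x: enter (0,7) at t=4.4310 ← occupied
  → r_5 = 4.4310

ranges = [1.1205, 1.9861, 1.7703, 1.9745, 4.4310]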